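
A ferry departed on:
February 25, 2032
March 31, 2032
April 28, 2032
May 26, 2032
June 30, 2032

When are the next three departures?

July 28, 2032; August 25, 2032; September 29, 2032

All Wednesdays; the gaps (35, 28, 28, 35) vary with month length.
This is the last Wednesday of each month.
Last Wednesday of July 2032: July 28, 2032.
Last Wednesday of August 2032: August 25, 2032.
Last Wednesday of September 2032: September 29, 2032.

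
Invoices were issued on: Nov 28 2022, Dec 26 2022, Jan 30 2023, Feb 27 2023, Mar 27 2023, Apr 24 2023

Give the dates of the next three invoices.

May 29 2023, Jun 26 2023, Jul 31 2023

These are Mondays with 28, 35, 28, 28, 28-day gaps.
Each is the final Monday of its month — Jan 30 2023 is past the 28th, so '4th Monday' doesn't fit.
May 2023 ends with Monday May 29 2023.
June 2023 ends with Monday Jun 26 2023.
Last Monday of July 2023: Jul 31 2023.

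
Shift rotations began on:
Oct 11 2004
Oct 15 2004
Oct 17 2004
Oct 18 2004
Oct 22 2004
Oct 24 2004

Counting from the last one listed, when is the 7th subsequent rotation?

Gaps: 4, 2, 1, 4, 2 days — not constant, but cyclic with period 3.
The events fall on every Monday, Friday and Sunday.
The following Monday is Oct 25 2004.
Next Friday: Oct 29 2004.
Next Sunday: Oct 31 2004.
The following Monday is Nov 1 2004.
Next Friday: Nov 5 2004.
The following Sunday is Nov 7 2004.
Next Monday: Nov 8 2004.

Nov 8 2004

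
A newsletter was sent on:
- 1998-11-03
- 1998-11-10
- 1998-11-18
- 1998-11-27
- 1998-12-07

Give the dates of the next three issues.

Gaps: 7, 8, 9, 10 days — each gap is 1 larger than the previous one.
Next gap: 11 days. 1998-12-07 + 11 days = 1998-12-18.
Next gap: 12 days. 1998-12-18 + 12 days = 1998-12-30.
Next gap: 13 days. 1998-12-30 + 13 days = 1999-01-12.

1998-12-18, 1998-12-30, 1999-01-12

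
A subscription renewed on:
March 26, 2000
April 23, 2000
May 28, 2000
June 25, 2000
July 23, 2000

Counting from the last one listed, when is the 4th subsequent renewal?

November 26, 2000

These are Sundays at 28- or 35-day spacing (28, 35, 28, 28).
The pattern: 4th Sunday of the month.
4th Sunday of August 2000: August 27, 2000.
4th Sunday of September 2000: September 24, 2000.
4th Sunday of October 2000: October 22, 2000.
November 2000 — 4th Sunday is November 26, 2000.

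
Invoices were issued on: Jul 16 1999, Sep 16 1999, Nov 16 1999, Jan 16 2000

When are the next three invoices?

Mar 16 2000, May 16 2000, Jul 16 2000

The day-of-month is always 16 (62, 61, 61 days between events).
So this recurs on the 16th of every 2 months.
March 2000: Mar 16 2000.
May 2000: May 16 2000.
July 2000: Jul 16 2000.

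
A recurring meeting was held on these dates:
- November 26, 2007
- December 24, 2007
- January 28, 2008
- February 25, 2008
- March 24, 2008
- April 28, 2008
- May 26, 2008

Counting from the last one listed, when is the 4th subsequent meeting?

September 22, 2008

All dates are Mondays, 28, 35, 28, 28, 35, 28 days apart.
Specifically, the 4th Monday of each month.
June 2008 — 4th Monday is June 23, 2008.
4th Monday of July 2008: July 28, 2008.
4th Monday of August 2008: August 25, 2008.
September 2008 — 4th Monday is September 22, 2008.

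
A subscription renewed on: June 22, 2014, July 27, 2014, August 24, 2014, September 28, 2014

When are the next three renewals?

October 26, 2014; November 23, 2014; December 28, 2014

These are Sundays at 28- or 35-day spacing (35, 28, 35).
The pattern: 4th Sunday of the month.
October 2014 — 4th Sunday is October 26, 2014.
November 2014 — 4th Sunday is November 23, 2014.
4th Sunday of December 2014: December 28, 2014.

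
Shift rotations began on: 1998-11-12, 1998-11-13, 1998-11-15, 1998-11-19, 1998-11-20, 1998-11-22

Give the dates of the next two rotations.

1998-11-26, 1998-11-27

The gap pattern 1, 2, 4, 1, 2 repeats every 3 events.
These are the Thursdays, Fridays and Sundays of each week.
Next Thursday: 1998-11-26.
The following Friday is 1998-11-27.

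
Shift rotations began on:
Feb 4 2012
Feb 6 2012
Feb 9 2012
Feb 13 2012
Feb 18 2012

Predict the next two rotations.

The spacing grows by 1 each time: 2, 3, 4, 5 days.
Next gap: 6 days. Feb 18 2012 + 6 days = Feb 24 2012.
Next gap: 7 days. Feb 24 2012 + 7 days = Mar 2 2012.

Feb 24 2012, Mar 2 2012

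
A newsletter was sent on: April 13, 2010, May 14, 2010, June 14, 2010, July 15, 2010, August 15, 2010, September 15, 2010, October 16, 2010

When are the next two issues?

November 16, 2010; December 17, 2010

The spacing is 31, 31, 31, 31, 31, 31 days — always 31 days.
October 16, 2010 + 31 days = November 16, 2010.
November 16, 2010 + 31 days = December 17, 2010.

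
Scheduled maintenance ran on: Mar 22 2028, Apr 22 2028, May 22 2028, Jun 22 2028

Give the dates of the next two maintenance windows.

Each date is the 22nd; the gaps (31, 30, 31) track the month lengths.
The rule is the 22nd of each month.
July 2028: Jul 22 2028.
Next: August 2028 → Aug 22 2028.

Jul 22 2028, Aug 22 2028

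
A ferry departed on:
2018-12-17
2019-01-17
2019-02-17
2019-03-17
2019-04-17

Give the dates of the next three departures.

Gaps: 31, 31, 28, 31 days — not constant. Every event is on the 17th of the month.
Pattern: the 17th of each month.
May 2019: 2019-05-17.
Next: June 2019 → 2019-06-17.
July 2019: 2019-07-17.

2019-05-17, 2019-06-17, 2019-07-17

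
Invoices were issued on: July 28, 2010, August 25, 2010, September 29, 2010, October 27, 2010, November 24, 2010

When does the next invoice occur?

Every date is a Wednesday; gaps 28, 35, 28, 28 days.
Each is the last Wednesday of its month (at least one falls on the 29th or later, ruling out '4th Wednesday').
December 2010 ends with Wednesday December 29, 2010.

December 29, 2010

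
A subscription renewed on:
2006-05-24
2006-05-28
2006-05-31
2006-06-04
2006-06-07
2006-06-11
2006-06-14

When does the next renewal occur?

The gap pattern 4, 3, 4, 3, 4, 3 repeats every 2 events.
These are the Wednesdays and Sundays of each week.
Next Sunday: 2006-06-18.

2006-06-18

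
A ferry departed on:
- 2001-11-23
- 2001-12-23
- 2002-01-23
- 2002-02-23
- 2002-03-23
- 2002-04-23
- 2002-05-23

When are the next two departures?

2002-06-23, 2002-07-23

The day-of-month is always 23 (30, 31, 31, 28, 31, 30 days between events).
So this recurs on the 23rd of each month.
Next: June 2002 → 2002-06-23.
Next: July 2002 → 2002-07-23.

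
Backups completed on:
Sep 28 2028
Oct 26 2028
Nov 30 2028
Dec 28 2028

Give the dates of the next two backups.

Jan 25 2029, Feb 22 2029

These are Thursdays with 28, 35, 28-day gaps.
Each is the final Thursday of its month — Nov 30 2028 is past the 28th, so '4th Thursday' doesn't fit.
January 2029 ends with Thursday Jan 25 2029.
Last Thursday of February 2029: Feb 22 2029.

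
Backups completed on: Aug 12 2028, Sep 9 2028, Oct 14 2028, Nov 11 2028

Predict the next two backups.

Gaps: 28, 35, 28 days — a mix of 28 and 35. Every date is a Saturday.
Each is the 2nd Saturday of its month.
2nd Saturday of December 2028: Dec 9 2028.
2nd Saturday of January 2029: Jan 13 2029.

Dec 9 2028, Jan 13 2029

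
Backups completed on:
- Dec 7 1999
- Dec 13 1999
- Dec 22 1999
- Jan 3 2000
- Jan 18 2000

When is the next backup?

Gaps: 6, 9, 12, 15 days — each gap is 3 larger than the previous one.
Next gap: 18 days. Jan 18 2000 + 18 days = Feb 5 2000.

Feb 5 2000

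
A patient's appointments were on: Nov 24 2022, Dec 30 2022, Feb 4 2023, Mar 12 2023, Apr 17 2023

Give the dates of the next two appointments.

Gaps between consecutive events: 36, 36, 36, 36 days — a constant 36-day interval.
Apr 17 2023 + 36 days = May 23 2023.
May 23 2023 + 36 days = Jun 28 2023.

May 23 2023, Jun 28 2023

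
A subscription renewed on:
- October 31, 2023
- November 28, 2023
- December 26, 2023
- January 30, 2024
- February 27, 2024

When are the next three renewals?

March 26, 2024; April 30, 2024; May 28, 2024

Every date is a Tuesday; gaps 28, 28, 35, 28 days.
Each is the last Tuesday of its month (at least one falls on the 29th or later, ruling out '4th Tuesday').
Last Tuesday of March 2024: March 26, 2024.
April 2024 ends with Tuesday April 30, 2024.
May 2024 ends with Tuesday May 28, 2024.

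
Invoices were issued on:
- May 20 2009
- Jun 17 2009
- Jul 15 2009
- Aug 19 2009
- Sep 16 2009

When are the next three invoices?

All dates are Wednesdays, 28, 28, 35, 28 days apart.
Specifically, the 3rd Wednesday of each month.
October 2009 — 3rd Wednesday is Oct 21 2009.
3rd Wednesday of November 2009: Nov 18 2009.
3rd Wednesday of December 2009: Dec 16 2009.

Oct 21 2009, Nov 18 2009, Dec 16 2009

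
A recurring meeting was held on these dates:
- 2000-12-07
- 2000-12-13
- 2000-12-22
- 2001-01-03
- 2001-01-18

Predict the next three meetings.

2001-02-05, 2001-02-26, 2001-03-22

Gaps: 6, 9, 12, 15 days — each gap is 3 larger than the previous one.
Next gap: 18 days. 2001-01-18 + 18 days = 2001-02-05.
Next gap: 21 days. 2001-02-05 + 21 days = 2001-02-26.
Next gap: 24 days. 2001-02-26 + 24 days = 2001-03-22.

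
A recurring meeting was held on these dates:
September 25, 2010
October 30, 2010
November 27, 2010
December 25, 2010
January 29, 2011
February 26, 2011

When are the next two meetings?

March 26, 2011; April 30, 2011

All Saturdays; the gaps (35, 28, 28, 35, 28) vary with month length.
This is the last Saturday of each month.
March 2011 ends with Saturday March 26, 2011.
April 2011 ends with Saturday April 30, 2011.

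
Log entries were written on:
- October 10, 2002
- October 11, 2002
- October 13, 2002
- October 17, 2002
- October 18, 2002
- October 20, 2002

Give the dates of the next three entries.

October 24, 2002; October 25, 2002; October 27, 2002

The gap pattern 1, 2, 4, 1, 2 repeats every 3 events.
These are the Thursdays, Fridays and Sundays of each week.
The following Thursday is October 24, 2002.
Next Friday: October 25, 2002.
The following Sunday is October 27, 2002.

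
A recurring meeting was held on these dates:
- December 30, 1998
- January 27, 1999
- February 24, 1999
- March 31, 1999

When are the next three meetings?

April 28, 1999; May 26, 1999; June 30, 1999

These are Wednesdays with 28, 28, 35-day gaps.
Each is the final Wednesday of its month — December 30, 1998 is past the 28th, so '4th Wednesday' doesn't fit.
April 1999 ends with Wednesday April 28, 1999.
May 1999 ends with Wednesday May 26, 1999.
Last Wednesday of June 1999: June 30, 1999.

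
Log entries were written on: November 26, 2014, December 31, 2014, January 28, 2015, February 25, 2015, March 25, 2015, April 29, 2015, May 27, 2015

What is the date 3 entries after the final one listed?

These are Wednesdays with 35, 28, 28, 28, 35, 28-day gaps.
Each is the final Wednesday of its month — December 31, 2014 is past the 28th, so '4th Wednesday' doesn't fit.
Last Wednesday of June 2015: June 24, 2015.
July 2015 ends with Wednesday July 29, 2015.
August 2015 ends with Wednesday August 26, 2015.

August 26, 2015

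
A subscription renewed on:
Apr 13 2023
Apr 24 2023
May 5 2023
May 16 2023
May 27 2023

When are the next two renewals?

Every event comes 11 days after the last (11, 11, 11, 11).
May 27 2023 + 11 days = Jun 7 2023.
Jun 7 2023 + 11 days = Jun 18 2023.

Jun 7 2023, Jun 18 2023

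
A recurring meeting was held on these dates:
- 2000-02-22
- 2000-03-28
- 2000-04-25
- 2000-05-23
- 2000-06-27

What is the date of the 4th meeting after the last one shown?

2000-10-24

All dates are Tuesdays, 35, 28, 28, 35 days apart.
Specifically, the 4th Tuesday of each month.
4th Tuesday of July 2000: 2000-07-25.
August 2000 — 4th Tuesday is 2000-08-22.
September 2000 — 4th Tuesday is 2000-09-26.
4th Tuesday of October 2000: 2000-10-24.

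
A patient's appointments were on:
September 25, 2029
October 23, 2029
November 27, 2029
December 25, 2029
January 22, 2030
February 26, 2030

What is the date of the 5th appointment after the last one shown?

July 23, 2030

These are Tuesdays at 28- or 35-day spacing (28, 35, 28, 28, 35).
The pattern: 4th Tuesday of the month.
4th Tuesday of March 2030: March 26, 2030.
April 2030 — 4th Tuesday is April 23, 2030.
4th Tuesday of May 2030: May 28, 2030.
June 2030 — 4th Tuesday is June 25, 2030.
4th Tuesday of July 2030: July 23, 2030.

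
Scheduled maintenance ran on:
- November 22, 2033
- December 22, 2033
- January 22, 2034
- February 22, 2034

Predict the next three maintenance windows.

March 22, 2034; April 22, 2034; May 22, 2034

The day-of-month is always 22 (30, 31, 31 days between events).
So this recurs on the 22nd of each month.
Next: March 2034 → March 22, 2034.
April 2034: April 22, 2034.
May 2034: May 22, 2034.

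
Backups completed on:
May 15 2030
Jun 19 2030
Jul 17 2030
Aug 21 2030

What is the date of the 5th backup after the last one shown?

These are Wednesdays at 28- or 35-day spacing (35, 28, 35).
The pattern: 3rd Wednesday of the month.
September 2030 — 3rd Wednesday is Sep 18 2030.
October 2030 — 3rd Wednesday is Oct 16 2030.
November 2030 — 3rd Wednesday is Nov 20 2030.
3rd Wednesday of December 2030: Dec 18 2030.
January 2031 — 3rd Wednesday is Jan 15 2031.

Jan 15 2031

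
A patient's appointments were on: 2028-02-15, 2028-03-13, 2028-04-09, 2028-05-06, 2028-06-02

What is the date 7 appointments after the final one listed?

2028-12-08

The spacing is 27, 27, 27, 27 days — always 27 days.
2028-06-02 + 27 days = 2028-06-29.
2028-06-29 + 27 days = 2028-07-26.
2028-07-26 + 27 days = 2028-08-22.
2028-08-22 + 27 days = 2028-09-18.
2028-09-18 + 27 days = 2028-10-15.
2028-10-15 + 27 days = 2028-11-11.
2028-11-11 + 27 days = 2028-12-08.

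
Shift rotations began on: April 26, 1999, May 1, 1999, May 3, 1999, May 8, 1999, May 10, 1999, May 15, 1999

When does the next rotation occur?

May 17, 1999

Every event lands on a Monday or Saturday (gaps cycle 5, 2, 5, 2, 5).
So the schedule is: every Monday and Saturday.
The following Monday is May 17, 1999.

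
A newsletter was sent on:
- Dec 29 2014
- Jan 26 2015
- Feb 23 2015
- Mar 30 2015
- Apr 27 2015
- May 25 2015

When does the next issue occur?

Jun 29 2015

Every date is a Monday; gaps 28, 28, 35, 28, 28 days.
Each is the last Monday of its month (at least one falls on the 29th or later, ruling out '4th Monday').
June 2015 ends with Monday Jun 29 2015.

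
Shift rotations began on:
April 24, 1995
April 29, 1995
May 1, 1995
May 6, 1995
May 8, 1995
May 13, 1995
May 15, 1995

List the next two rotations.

May 20, 1995; May 22, 1995

Every event lands on a Monday or Saturday (gaps cycle 5, 2, 5, 2, 5, 2).
So the schedule is: every Monday and Saturday.
Next Saturday: May 20, 1995.
The following Monday is May 22, 1995.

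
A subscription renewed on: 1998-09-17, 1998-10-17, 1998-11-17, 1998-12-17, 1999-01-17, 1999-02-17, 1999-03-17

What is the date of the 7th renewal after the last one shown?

1999-10-17

Gaps: 30, 31, 30, 31, 31, 28 days — not constant. Every event is on the 17th of the month.
Pattern: the 17th of each month.
April 1999: 1999-04-17.
Next: May 1999 → 1999-05-17.
Next: June 1999 → 1999-06-17.
July 1999: 1999-07-17.
Next: August 1999 → 1999-08-17.
September 1999: 1999-09-17.
Next: October 1999 → 1999-10-17.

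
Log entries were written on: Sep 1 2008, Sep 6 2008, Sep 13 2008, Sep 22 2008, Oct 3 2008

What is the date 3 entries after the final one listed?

Nov 17 2008

Intervals are 5, 7, 9, 11 days — an arithmetic progression with common difference 2.
Next gap: 13 days. Oct 3 2008 + 13 days = Oct 16 2008.
Next gap: 15 days. Oct 16 2008 + 15 days = Oct 31 2008.
Next gap: 17 days. Oct 31 2008 + 17 days = Nov 17 2008.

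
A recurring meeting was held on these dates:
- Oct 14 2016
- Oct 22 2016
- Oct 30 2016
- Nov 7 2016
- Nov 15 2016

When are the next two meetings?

Nov 23 2016, Dec 1 2016

The spacing is 8, 8, 8, 8 days — always 8 days.
Nov 15 2016 + 8 days = Nov 23 2016.
Nov 23 2016 + 8 days = Dec 1 2016.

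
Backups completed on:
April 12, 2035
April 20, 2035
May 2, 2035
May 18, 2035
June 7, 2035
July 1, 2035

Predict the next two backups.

Intervals are 8, 12, 16, 20, 24 days — an arithmetic progression with common difference 4.
Next gap: 28 days. July 1, 2035 + 28 days = July 29, 2035.
Next gap: 32 days. July 29, 2035 + 32 days = August 30, 2035.

July 29, 2035; August 30, 2035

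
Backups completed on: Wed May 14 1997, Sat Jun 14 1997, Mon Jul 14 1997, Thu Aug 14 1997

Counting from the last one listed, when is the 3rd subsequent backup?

Fri Nov 14 1997

Each date is the 14th; the gaps (31, 30, 31) track the month lengths.
The rule is the 14th of each month.
Next: September 1997 → Sun Sep 14 1997.
October 1997: Tue Oct 14 1997.
Next: November 1997 → Fri Nov 14 1997.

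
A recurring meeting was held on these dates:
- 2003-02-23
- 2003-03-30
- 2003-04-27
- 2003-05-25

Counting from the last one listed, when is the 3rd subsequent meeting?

These are Sundays with 35, 28, 28-day gaps.
Each is the final Sunday of its month — 2003-03-30 is past the 28th, so '4th Sunday' doesn't fit.
Last Sunday of June 2003: 2003-06-29.
July 2003 ends with Sunday 2003-07-27.
Last Sunday of August 2003: 2003-08-31.

2003-08-31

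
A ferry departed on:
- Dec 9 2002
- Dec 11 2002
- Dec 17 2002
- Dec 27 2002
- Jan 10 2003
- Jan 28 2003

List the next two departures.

Feb 19 2003, Mar 17 2003

Gaps: 2, 6, 10, 14, 18 days — each gap is 4 larger than the previous one.
Next gap: 22 days. Jan 28 2003 + 22 days = Feb 19 2003.
Next gap: 26 days. Feb 19 2003 + 26 days = Mar 17 2003.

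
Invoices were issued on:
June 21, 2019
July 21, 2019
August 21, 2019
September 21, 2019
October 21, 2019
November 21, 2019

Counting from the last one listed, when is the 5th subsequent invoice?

Each date is the 21st; the gaps (30, 31, 31, 30, 31) track the month lengths.
The rule is the 21st of each month.
Next: December 2019 → December 21, 2019.
Next: January 2020 → January 21, 2020.
February 2020: February 21, 2020.
March 2020: March 21, 2020.
April 2020: April 21, 2020.

April 21, 2020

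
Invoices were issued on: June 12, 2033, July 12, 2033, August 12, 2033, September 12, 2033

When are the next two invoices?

The day-of-month is always 12 (30, 31, 31 days between events).
So this recurs on the 12th of each month.
Next: October 2033 → October 12, 2033.
November 2033: November 12, 2033.

October 12, 2033; November 12, 2033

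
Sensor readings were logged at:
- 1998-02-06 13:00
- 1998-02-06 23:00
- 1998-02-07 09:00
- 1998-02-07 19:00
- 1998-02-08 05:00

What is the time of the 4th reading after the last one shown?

1998-02-09 21:00

Spacing: 10, 10, 10, 10 h — constant 10 h.
1998-02-08 05:00 + 10 h = 1998-02-08 15:00.
1998-02-08 15:00 + 10 h = 1998-02-09 01:00.
1998-02-09 01:00 + 10 h = 1998-02-09 11:00.
1998-02-09 11:00 + 10 h = 1998-02-09 21:00.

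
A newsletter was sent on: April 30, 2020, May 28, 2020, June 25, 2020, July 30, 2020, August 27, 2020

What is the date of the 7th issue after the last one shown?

March 25, 2021

These are Thursdays with 28, 28, 35, 28-day gaps.
Each is the final Thursday of its month — April 30, 2020 is past the 28th, so '4th Thursday' doesn't fit.
Last Thursday of September 2020: September 24, 2020.
October 2020 ends with Thursday October 29, 2020.
Last Thursday of November 2020: November 26, 2020.
Last Thursday of December 2020: December 31, 2020.
January 2021 ends with Thursday January 28, 2021.
February 2021 ends with Thursday February 25, 2021.
Last Thursday of March 2021: March 25, 2021.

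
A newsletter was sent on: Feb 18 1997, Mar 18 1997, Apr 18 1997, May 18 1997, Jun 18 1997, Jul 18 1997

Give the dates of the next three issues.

Aug 18 1997, Sep 18 1997, Oct 18 1997

The day-of-month is always 18 (28, 31, 30, 31, 30 days between events).
So this recurs on the 18th of each month.
Next: August 1997 → Aug 18 1997.
September 1997: Sep 18 1997.
Next: October 1997 → Oct 18 1997.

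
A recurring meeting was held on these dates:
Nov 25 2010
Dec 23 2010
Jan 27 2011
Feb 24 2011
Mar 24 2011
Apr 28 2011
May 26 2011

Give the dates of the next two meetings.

Jun 23 2011, Jul 28 2011

Gaps: 28, 35, 28, 28, 35, 28 days — a mix of 28 and 35. Every date is a Thursday.
Each is the 4th Thursday of its month.
4th Thursday of June 2011: Jun 23 2011.
July 2011 — 4th Thursday is Jul 28 2011.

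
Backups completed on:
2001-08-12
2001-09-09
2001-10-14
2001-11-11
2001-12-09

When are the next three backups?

2002-01-13, 2002-02-10, 2002-03-10

These are Sundays at 28- or 35-day spacing (28, 35, 28, 28).
The pattern: 2nd Sunday of the month.
January 2002 — 2nd Sunday is 2002-01-13.
2nd Sunday of February 2002: 2002-02-10.
2nd Sunday of March 2002: 2002-03-10.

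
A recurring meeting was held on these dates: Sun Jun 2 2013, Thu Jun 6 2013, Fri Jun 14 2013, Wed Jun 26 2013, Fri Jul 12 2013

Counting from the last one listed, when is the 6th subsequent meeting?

Wed Jan 8 2014

The spacing grows by 4 each time: 4, 8, 12, 16 days.
Next gap: 20 days. Fri Jul 12 2013 + 20 days = Thu Aug 1 2013.
Next gap: 24 days. Thu Aug 1 2013 + 24 days = Sun Aug 25 2013.
Next gap: 28 days. Sun Aug 25 2013 + 28 days = Sun Sep 22 2013.
Next gap: 32 days. Sun Sep 22 2013 + 32 days = Thu Oct 24 2013.
Next gap: 36 days. Thu Oct 24 2013 + 36 days = Fri Nov 29 2013.
Next gap: 40 days. Fri Nov 29 2013 + 40 days = Wed Jan 8 2014.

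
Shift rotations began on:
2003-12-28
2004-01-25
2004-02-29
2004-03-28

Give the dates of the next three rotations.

Every date is a Sunday; gaps 28, 35, 28 days.
Each is the last Sunday of its month (at least one falls on the 29th or later, ruling out '4th Sunday').
Last Sunday of April 2004: 2004-04-25.
Last Sunday of May 2004: 2004-05-30.
Last Sunday of June 2004: 2004-06-27.

2004-04-25, 2004-05-30, 2004-06-27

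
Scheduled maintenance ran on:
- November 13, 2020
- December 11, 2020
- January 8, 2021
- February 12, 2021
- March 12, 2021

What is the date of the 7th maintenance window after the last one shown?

Gaps: 28, 28, 35, 28 days — a mix of 28 and 35. Every date is a Friday.
Each is the 2nd Friday of its month.
April 2021 — 2nd Friday is April 9, 2021.
May 2021 — 2nd Friday is May 14, 2021.
June 2021 — 2nd Friday is June 11, 2021.
2nd Friday of July 2021: July 9, 2021.
2nd Friday of August 2021: August 13, 2021.
2nd Friday of September 2021: September 10, 2021.
October 2021 — 2nd Friday is October 8, 2021.

October 8, 2021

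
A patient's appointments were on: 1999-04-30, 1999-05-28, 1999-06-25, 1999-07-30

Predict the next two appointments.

1999-08-27, 1999-09-24

These are Fridays with 28, 28, 35-day gaps.
Each is the final Friday of its month — 1999-04-30 is past the 28th, so '4th Friday' doesn't fit.
August 1999 ends with Friday 1999-08-27.
September 1999 ends with Friday 1999-09-24.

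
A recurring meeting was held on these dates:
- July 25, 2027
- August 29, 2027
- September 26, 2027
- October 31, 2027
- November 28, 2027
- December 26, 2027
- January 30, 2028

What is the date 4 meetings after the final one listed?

All Sundays; the gaps (35, 28, 35, 28, 28, 35) vary with month length.
This is the last Sunday of each month.
Last Sunday of February 2028: February 27, 2028.
March 2028 ends with Sunday March 26, 2028.
April 2028 ends with Sunday April 30, 2028.
Last Sunday of May 2028: May 28, 2028.

May 28, 2028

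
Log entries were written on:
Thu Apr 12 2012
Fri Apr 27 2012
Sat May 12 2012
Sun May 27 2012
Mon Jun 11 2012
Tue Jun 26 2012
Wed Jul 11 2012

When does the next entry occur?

Thu Jul 26 2012

Gaps between consecutive events: 15, 15, 15, 15, 15, 15 days — a constant 15-day interval.
Wed Jul 11 2012 + 15 days = Thu Jul 26 2012.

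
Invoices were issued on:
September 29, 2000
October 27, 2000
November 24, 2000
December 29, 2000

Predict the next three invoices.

January 26, 2001; February 23, 2001; March 30, 2001

These are Fridays with 28, 28, 35-day gaps.
Each is the final Friday of its month — September 29, 2000 is past the 28th, so '4th Friday' doesn't fit.
Last Friday of January 2001: January 26, 2001.
February 2001 ends with Friday February 23, 2001.
Last Friday of March 2001: March 30, 2001.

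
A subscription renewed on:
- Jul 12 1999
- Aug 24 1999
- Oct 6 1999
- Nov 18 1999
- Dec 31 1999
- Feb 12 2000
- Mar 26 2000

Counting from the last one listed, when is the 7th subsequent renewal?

Gaps between consecutive events: 43, 43, 43, 43, 43, 43 days — a constant 43-day interval.
Mar 26 2000 + 43 days = May 8 2000.
May 8 2000 + 43 days = Jun 20 2000.
Jun 20 2000 + 43 days = Aug 2 2000.
Aug 2 2000 + 43 days = Sep 14 2000.
Sep 14 2000 + 43 days = Oct 27 2000.
Oct 27 2000 + 43 days = Dec 9 2000.
Dec 9 2000 + 43 days = Jan 21 2001.

Jan 21 2001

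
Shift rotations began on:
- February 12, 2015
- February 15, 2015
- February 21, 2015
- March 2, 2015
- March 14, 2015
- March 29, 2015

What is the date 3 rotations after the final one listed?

May 31, 2015

The spacing grows by 3 each time: 3, 6, 9, 12, 15 days.
Next gap: 18 days. March 29, 2015 + 18 days = April 16, 2015.
Next gap: 21 days. April 16, 2015 + 21 days = May 7, 2015.
Next gap: 24 days. May 7, 2015 + 24 days = May 31, 2015.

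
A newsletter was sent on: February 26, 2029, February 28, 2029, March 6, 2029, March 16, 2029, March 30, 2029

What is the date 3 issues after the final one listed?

The spacing grows by 4 each time: 2, 6, 10, 14 days.
Next gap: 18 days. March 30, 2029 + 18 days = April 17, 2029.
Next gap: 22 days. April 17, 2029 + 22 days = May 9, 2029.
Next gap: 26 days. May 9, 2029 + 26 days = June 4, 2029.

June 4, 2029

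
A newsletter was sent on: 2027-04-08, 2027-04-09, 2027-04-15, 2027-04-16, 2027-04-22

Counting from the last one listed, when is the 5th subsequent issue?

Every event lands on a Thursday or Friday (gaps cycle 1, 6, 1, 6).
So the schedule is: every Thursday and Friday.
The following Friday is 2027-04-23.
The following Thursday is 2027-04-29.
The following Friday is 2027-04-30.
The following Thursday is 2027-05-06.
Next Friday: 2027-05-07.

2027-05-07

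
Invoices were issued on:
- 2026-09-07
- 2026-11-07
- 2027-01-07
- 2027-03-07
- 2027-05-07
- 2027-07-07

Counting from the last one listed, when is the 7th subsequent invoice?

The day-of-month is always 7 (61, 61, 59, 61, 61 days between events).
So this recurs on the 7th of every 2 months.
September 2027: 2027-09-07.
November 2027: 2027-11-07.
January 2028: 2028-01-07.
Next: March 2028 → 2028-03-07.
May 2028: 2028-05-07.
Next: July 2028 → 2028-07-07.
September 2028: 2028-09-07.

2028-09-07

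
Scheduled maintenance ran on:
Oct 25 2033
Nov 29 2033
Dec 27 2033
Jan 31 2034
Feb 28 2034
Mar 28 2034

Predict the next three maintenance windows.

Every date is a Tuesday; gaps 35, 28, 35, 28, 28 days.
Each is the last Tuesday of its month (at least one falls on the 29th or later, ruling out '4th Tuesday').
April 2034 ends with Tuesday Apr 25 2034.
Last Tuesday of May 2034: May 30 2034.
Last Tuesday of June 2034: Jun 27 2034.

Apr 25 2034, May 30 2034, Jun 27 2034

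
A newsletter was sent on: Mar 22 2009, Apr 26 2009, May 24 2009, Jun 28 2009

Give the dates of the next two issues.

Gaps: 35, 28, 35 days — a mix of 28 and 35. Every date is a Sunday.
Each is the 4th Sunday of its month.
4th Sunday of July 2009: Jul 26 2009.
August 2009 — 4th Sunday is Aug 23 2009.

Jul 26 2009, Aug 23 2009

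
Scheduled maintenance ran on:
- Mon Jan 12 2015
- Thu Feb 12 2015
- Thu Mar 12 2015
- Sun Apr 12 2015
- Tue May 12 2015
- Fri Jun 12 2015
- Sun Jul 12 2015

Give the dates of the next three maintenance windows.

Each date is the 12th; the gaps (31, 28, 31, 30, 31, 30) track the month lengths.
The rule is the 12th of each month.
Next: August 2015 → Wed Aug 12 2015.
Next: September 2015 → Sat Sep 12 2015.
Next: October 2015 → Mon Oct 12 2015.

Wed Aug 12 2015, Sat Sep 12 2015, Mon Oct 12 2015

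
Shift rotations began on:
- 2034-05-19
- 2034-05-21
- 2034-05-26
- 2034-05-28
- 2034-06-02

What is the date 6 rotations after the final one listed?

2034-06-23

Gaps: 2, 5, 2, 5 days — not constant, but cyclic with period 2.
The events fall on every Friday and Sunday.
Next Sunday: 2034-06-04.
The following Friday is 2034-06-09.
The following Sunday is 2034-06-11.
Next Friday: 2034-06-16.
The following Sunday is 2034-06-18.
The following Friday is 2034-06-23.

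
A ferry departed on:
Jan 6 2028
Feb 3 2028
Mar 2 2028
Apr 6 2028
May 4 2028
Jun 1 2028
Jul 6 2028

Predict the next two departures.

All dates are Thursdays, 28, 28, 35, 28, 28, 35 days apart.
Specifically, the 1st Thursday of each month.
August 2028 — 1st Thursday is Aug 3 2028.
1st Thursday of September 2028: Sep 7 2028.

Aug 3 2028, Sep 7 2028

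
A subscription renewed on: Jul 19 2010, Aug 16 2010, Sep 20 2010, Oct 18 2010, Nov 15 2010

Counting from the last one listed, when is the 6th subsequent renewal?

May 16 2011

Gaps: 28, 35, 28, 28 days — a mix of 28 and 35. Every date is a Monday.
Each is the 3rd Monday of its month.
3rd Monday of December 2010: Dec 20 2010.
3rd Monday of January 2011: Jan 17 2011.
February 2011 — 3rd Monday is Feb 21 2011.
March 2011 — 3rd Monday is Mar 21 2011.
3rd Monday of April 2011: Apr 18 2011.
May 2011 — 3rd Monday is May 16 2011.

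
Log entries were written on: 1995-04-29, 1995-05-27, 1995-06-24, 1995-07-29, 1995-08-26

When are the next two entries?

1995-09-30, 1995-10-28

All Saturdays; the gaps (28, 28, 35, 28) vary with month length.
This is the last Saturday of each month.
September 1995 ends with Saturday 1995-09-30.
Last Saturday of October 1995: 1995-10-28.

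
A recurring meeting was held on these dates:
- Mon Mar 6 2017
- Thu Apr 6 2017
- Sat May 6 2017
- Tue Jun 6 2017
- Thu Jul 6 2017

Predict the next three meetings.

Sun Aug 6 2017, Wed Sep 6 2017, Fri Oct 6 2017

Each date is the 6th; the gaps (31, 30, 31, 30) track the month lengths.
The rule is the 6th of each month.
August 2017: Sun Aug 6 2017.
September 2017: Wed Sep 6 2017.
October 2017: Fri Oct 6 2017.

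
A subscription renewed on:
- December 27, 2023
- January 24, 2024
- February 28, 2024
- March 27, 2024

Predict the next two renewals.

Gaps: 28, 35, 28 days — a mix of 28 and 35. Every date is a Wednesday.
Each is the 4th Wednesday of its month.
April 2024 — 4th Wednesday is April 24, 2024.
4th Wednesday of May 2024: May 22, 2024.

April 24, 2024; May 22, 2024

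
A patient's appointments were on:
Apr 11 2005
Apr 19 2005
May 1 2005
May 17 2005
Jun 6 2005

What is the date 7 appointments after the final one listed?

Feb 13 2006

Gaps: 8, 12, 16, 20 days — each gap is 4 larger than the previous one.
Next gap: 24 days. Jun 6 2005 + 24 days = Jun 30 2005.
Next gap: 28 days. Jun 30 2005 + 28 days = Jul 28 2005.
Next gap: 32 days. Jul 28 2005 + 32 days = Aug 29 2005.
Next gap: 36 days. Aug 29 2005 + 36 days = Oct 4 2005.
Next gap: 40 days. Oct 4 2005 + 40 days = Nov 13 2005.
Next gap: 44 days. Nov 13 2005 + 44 days = Dec 27 2005.
Next gap: 48 days. Dec 27 2005 + 48 days = Feb 13 2006.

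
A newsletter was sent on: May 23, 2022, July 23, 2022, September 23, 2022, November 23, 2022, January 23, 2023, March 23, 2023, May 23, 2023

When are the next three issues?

The day-of-month is always 23 (61, 62, 61, 61, 59, 61 days between events).
So this recurs on the 23rd of every 2 months.
Next: July 2023 → July 23, 2023.
September 2023: September 23, 2023.
November 2023: November 23, 2023.

July 23, 2023; September 23, 2023; November 23, 2023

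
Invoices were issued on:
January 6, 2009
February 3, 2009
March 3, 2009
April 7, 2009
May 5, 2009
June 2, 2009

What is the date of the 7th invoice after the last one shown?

These are Tuesdays at 28- or 35-day spacing (28, 28, 35, 28, 28).
The pattern: 1st Tuesday of the month.
July 2009 — 1st Tuesday is July 7, 2009.
August 2009 — 1st Tuesday is August 4, 2009.
September 2009 — 1st Tuesday is September 1, 2009.
October 2009 — 1st Tuesday is October 6, 2009.
1st Tuesday of November 2009: November 3, 2009.
December 2009 — 1st Tuesday is December 1, 2009.
January 2010 — 1st Tuesday is January 5, 2010.

January 5, 2010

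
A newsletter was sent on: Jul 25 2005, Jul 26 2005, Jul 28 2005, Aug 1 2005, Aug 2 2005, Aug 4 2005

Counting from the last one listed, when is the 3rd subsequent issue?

Aug 11 2005

Every event lands on a Monday or Tuesday or Thursday (gaps cycle 1, 2, 4, 1, 2).
So the schedule is: every Monday, Tuesday and Thursday.
The following Monday is Aug 8 2005.
The following Tuesday is Aug 9 2005.
The following Thursday is Aug 11 2005.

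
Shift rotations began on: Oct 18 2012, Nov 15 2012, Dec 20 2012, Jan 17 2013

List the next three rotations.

Feb 21 2013, Mar 21 2013, Apr 18 2013

These are Thursdays at 28- or 35-day spacing (28, 35, 28).
The pattern: 3rd Thursday of the month.
3rd Thursday of February 2013: Feb 21 2013.
March 2013 — 3rd Thursday is Mar 21 2013.
3rd Thursday of April 2013: Apr 18 2013.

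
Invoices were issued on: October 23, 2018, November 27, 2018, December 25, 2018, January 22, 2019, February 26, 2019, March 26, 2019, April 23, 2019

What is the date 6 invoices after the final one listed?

These are Tuesdays at 28- or 35-day spacing (35, 28, 28, 35, 28, 28).
The pattern: 4th Tuesday of the month.
4th Tuesday of May 2019: May 28, 2019.
4th Tuesday of June 2019: June 25, 2019.
4th Tuesday of July 2019: July 23, 2019.
4th Tuesday of August 2019: August 27, 2019.
September 2019 — 4th Tuesday is September 24, 2019.
4th Tuesday of October 2019: October 22, 2019.

October 22, 2019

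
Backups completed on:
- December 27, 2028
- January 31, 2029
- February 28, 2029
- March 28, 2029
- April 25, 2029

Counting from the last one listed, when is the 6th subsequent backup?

These are Wednesdays with 35, 28, 28, 28-day gaps.
Each is the final Wednesday of its month — January 31, 2029 is past the 28th, so '4th Wednesday' doesn't fit.
Last Wednesday of May 2029: May 30, 2029.
Last Wednesday of June 2029: June 27, 2029.
Last Wednesday of July 2029: July 25, 2029.
August 2029 ends with Wednesday August 29, 2029.
Last Wednesday of September 2029: September 26, 2029.
Last Wednesday of October 2029: October 31, 2029.

October 31, 2029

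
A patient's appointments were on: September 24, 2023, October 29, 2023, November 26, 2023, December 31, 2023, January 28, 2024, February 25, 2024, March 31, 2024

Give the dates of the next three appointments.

April 28, 2024; May 26, 2024; June 30, 2024

Every date is a Sunday; gaps 35, 28, 35, 28, 28, 35 days.
Each is the last Sunday of its month (at least one falls on the 29th or later, ruling out '4th Sunday').
April 2024 ends with Sunday April 28, 2024.
May 2024 ends with Sunday May 26, 2024.
June 2024 ends with Sunday June 30, 2024.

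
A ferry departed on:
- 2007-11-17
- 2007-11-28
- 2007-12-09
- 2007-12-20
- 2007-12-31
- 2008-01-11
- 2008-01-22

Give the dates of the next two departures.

Every event comes 11 days after the last (11, 11, 11, 11, 11, 11).
2008-01-22 + 11 days = 2008-02-02.
2008-02-02 + 11 days = 2008-02-13.

2008-02-02, 2008-02-13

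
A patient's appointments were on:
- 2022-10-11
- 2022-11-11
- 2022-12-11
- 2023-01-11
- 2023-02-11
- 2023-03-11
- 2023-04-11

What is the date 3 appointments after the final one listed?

2023-07-11

The day-of-month is always 11 (31, 30, 31, 31, 28, 31 days between events).
So this recurs on the 11th of each month.
Next: May 2023 → 2023-05-11.
Next: June 2023 → 2023-06-11.
Next: July 2023 → 2023-07-11.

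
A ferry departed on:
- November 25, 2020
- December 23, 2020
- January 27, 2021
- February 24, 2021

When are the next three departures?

March 24, 2021; April 28, 2021; May 26, 2021

All dates are Wednesdays, 28, 35, 28 days apart.
Specifically, the 4th Wednesday of each month.
March 2021 — 4th Wednesday is March 24, 2021.
4th Wednesday of April 2021: April 28, 2021.
4th Wednesday of May 2021: May 26, 2021.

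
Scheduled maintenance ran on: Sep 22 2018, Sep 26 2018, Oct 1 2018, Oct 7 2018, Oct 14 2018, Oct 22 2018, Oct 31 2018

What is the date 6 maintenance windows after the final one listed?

Jan 14 2019

Gaps: 4, 5, 6, 7, 8, 9 days — each gap is 1 larger than the previous one.
Next gap: 10 days. Oct 31 2018 + 10 days = Nov 10 2018.
Next gap: 11 days. Nov 10 2018 + 11 days = Nov 21 2018.
Next gap: 12 days. Nov 21 2018 + 12 days = Dec 3 2018.
Next gap: 13 days. Dec 3 2018 + 13 days = Dec 16 2018.
Next gap: 14 days. Dec 16 2018 + 14 days = Dec 30 2018.
Next gap: 15 days. Dec 30 2018 + 15 days = Jan 14 2019.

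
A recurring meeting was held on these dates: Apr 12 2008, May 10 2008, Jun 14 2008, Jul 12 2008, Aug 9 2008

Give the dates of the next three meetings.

All dates are Saturdays, 28, 35, 28, 28 days apart.
Specifically, the 2nd Saturday of each month.
September 2008 — 2nd Saturday is Sep 13 2008.
October 2008 — 2nd Saturday is Oct 11 2008.
November 2008 — 2nd Saturday is Nov 8 2008.

Sep 13 2008, Oct 11 2008, Nov 8 2008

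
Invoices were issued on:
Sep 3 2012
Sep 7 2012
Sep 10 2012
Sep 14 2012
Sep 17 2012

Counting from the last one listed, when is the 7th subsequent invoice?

Oct 12 2012

Every event lands on a Monday or Friday (gaps cycle 4, 3, 4, 3).
So the schedule is: every Monday and Friday.
Next Friday: Sep 21 2012.
The following Monday is Sep 24 2012.
Next Friday: Sep 28 2012.
The following Monday is Oct 1 2012.
Next Friday: Oct 5 2012.
Next Monday: Oct 8 2012.
Next Friday: Oct 12 2012.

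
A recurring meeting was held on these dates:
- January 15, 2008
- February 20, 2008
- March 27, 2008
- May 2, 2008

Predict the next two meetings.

Every event comes 36 days after the last (36, 36, 36).
May 2, 2008 + 36 days = June 7, 2008.
June 7, 2008 + 36 days = July 13, 2008.

June 7, 2008; July 13, 2008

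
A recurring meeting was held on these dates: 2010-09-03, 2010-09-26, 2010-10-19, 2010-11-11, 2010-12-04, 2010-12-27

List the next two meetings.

2011-01-19, 2011-02-11

Every event comes 23 days after the last (23, 23, 23, 23, 23).
2010-12-27 + 23 days = 2011-01-19.
2011-01-19 + 23 days = 2011-02-11.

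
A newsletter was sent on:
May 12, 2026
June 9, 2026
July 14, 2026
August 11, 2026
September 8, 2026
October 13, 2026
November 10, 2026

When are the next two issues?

All dates are Tuesdays, 28, 35, 28, 28, 35, 28 days apart.
Specifically, the 2nd Tuesday of each month.
2nd Tuesday of December 2026: December 8, 2026.
2nd Tuesday of January 2027: January 12, 2027.

December 8, 2026; January 12, 2027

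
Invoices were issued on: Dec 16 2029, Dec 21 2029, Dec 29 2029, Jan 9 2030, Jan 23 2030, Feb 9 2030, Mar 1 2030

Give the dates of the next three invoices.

Mar 24 2030, Apr 19 2030, May 18 2030

The spacing grows by 3 each time: 5, 8, 11, 14, 17, 20 days.
Next gap: 23 days. Mar 1 2030 + 23 days = Mar 24 2030.
Next gap: 26 days. Mar 24 2030 + 26 days = Apr 19 2030.
Next gap: 29 days. Apr 19 2030 + 29 days = May 18 2030.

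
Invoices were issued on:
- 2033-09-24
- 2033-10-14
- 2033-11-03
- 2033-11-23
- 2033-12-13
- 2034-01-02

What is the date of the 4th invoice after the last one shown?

Gaps between consecutive events: 20, 20, 20, 20, 20 days — a constant 20-day interval.
2034-01-02 + 20 days = 2034-01-22.
2034-01-22 + 20 days = 2034-02-11.
2034-02-11 + 20 days = 2034-03-03.
2034-03-03 + 20 days = 2034-03-23.

2034-03-23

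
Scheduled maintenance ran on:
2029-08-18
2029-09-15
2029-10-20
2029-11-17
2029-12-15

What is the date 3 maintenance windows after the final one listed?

All dates are Saturdays, 28, 35, 28, 28 days apart.
Specifically, the 3rd Saturday of each month.
January 2030 — 3rd Saturday is 2030-01-19.
3rd Saturday of February 2030: 2030-02-16.
March 2030 — 3rd Saturday is 2030-03-16.

2030-03-16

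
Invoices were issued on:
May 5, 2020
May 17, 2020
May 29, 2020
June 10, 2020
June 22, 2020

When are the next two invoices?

July 4, 2020; July 16, 2020

Every event comes 12 days after the last (12, 12, 12, 12).
June 22, 2020 + 12 days = July 4, 2020.
July 4, 2020 + 12 days = July 16, 2020.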